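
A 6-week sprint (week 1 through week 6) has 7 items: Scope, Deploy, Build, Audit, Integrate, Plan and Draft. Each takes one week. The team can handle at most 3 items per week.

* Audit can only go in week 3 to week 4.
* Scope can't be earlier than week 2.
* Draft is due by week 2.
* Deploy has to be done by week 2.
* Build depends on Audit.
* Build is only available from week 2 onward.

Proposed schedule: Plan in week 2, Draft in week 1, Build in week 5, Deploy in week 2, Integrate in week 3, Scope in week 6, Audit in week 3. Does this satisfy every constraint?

Yes, all constraints hold

Deploy has to be done by week 2 — holds.
Audit can only go in week 3 to week 4 — holds.
Build depends on Audit — holds.
The team can handle at most 3 items per week — holds.
Scope can't be earlier than week 2 — holds.
Draft is due by week 2 — holds.
Build is only available from week 2 onward — holds.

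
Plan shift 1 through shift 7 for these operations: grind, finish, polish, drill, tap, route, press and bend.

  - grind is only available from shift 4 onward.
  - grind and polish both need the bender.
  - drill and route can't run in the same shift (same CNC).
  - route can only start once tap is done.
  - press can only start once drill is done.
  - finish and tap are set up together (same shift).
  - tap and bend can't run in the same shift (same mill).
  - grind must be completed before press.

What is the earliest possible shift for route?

shift 2

Precedence pushes route to at least shift 2.
route at shift 2 is achievable: finish=shift 1, drill=shift 1, polish=shift 1, bend=shift 2, press=shift 5, tap=shift 1, grind=shift 4, route=shift 2.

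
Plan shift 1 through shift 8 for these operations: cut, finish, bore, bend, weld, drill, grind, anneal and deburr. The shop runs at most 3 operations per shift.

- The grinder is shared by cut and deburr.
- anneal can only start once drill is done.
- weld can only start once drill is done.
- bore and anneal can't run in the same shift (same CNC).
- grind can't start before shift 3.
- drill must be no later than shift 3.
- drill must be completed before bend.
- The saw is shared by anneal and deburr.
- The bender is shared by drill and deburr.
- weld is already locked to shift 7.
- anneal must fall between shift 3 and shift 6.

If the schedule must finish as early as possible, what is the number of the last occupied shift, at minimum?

The precedence chain requires at least 2 distinct shifts.
With at most 3 per shift and 9 operations, at least 3 shifts are needed.
weld can't be placed before shift 7, so the schedule must run through at least shift 7.
7 works (last occupied shift: shift 7): for example bend=shift 2, deburr=shift 2, weld=shift 7, bore=shift 2, drill=shift 1, cut=shift 1, grind=shift 3, anneal=shift 3, finish=shift 1.

7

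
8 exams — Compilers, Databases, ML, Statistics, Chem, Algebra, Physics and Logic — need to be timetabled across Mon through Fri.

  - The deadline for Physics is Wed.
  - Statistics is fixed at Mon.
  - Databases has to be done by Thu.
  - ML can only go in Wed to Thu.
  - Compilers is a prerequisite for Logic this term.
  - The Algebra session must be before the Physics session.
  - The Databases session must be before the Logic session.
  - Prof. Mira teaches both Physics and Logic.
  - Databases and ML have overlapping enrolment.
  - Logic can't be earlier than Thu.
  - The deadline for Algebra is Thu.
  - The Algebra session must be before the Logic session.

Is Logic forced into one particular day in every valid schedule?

Logic can be Thu (e.g. Algebra in Mon; Databases in Mon; Statistics in Mon; ML in Wed; Physics in Tue; Logic in Thu; Compilers in Mon; Chem in Mon) or Fri (e.g. Algebra -> Mon; Physics -> Tue; Databases -> Mon; ML -> Wed; Statistics -> Mon; Logic -> Fri; Compilers -> Mon; Chem -> Mon).

No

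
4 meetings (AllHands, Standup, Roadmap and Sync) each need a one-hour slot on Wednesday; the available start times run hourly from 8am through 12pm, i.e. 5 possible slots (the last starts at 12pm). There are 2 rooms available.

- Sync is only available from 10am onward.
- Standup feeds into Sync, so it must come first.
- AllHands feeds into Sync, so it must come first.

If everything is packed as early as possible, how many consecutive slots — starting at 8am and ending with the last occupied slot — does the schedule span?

3 slots

The precedence chain requires at least 2 distinct slots.
With at most 2 per slot and 4 meetings, at least 2 slots are needed.
Sync can't be placed before 10am — that is slot 3 counting from 8am — so the schedule must run through at least 3 slots.
3 works (last occupied slot: 10am): for example Standup -> 8am; Sync -> 10am; Roadmap -> 9am; AllHands -> 8am.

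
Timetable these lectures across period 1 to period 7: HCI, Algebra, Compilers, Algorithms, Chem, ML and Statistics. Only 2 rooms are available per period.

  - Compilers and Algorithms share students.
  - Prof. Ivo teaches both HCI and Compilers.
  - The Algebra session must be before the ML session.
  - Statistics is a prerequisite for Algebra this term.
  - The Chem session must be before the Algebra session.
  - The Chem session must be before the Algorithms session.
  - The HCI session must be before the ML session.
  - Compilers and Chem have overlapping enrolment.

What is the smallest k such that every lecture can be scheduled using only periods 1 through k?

4 periods

The precedence chain requires at least 3 distinct periods.
With at most 2 per period and 7 lectures, at least 4 periods are needed.
4 works (last occupied period: period 4): for example Compilers in period 4, Algorithms in period 3, Chem in period 1, Statistics in period 1, HCI in period 2, Algebra in period 2, ML in period 3.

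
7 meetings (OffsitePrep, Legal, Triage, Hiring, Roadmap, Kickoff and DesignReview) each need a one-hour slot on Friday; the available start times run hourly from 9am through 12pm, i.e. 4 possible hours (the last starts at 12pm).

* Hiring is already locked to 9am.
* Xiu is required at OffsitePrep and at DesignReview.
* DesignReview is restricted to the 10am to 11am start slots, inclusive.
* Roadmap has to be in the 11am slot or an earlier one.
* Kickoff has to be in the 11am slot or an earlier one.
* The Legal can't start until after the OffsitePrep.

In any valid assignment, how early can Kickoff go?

9am

Kickoff's own window allows nothing later than 11am.
Kickoff at 9am is achievable: OffsitePrep in 9am; DesignReview in 10am; Hiring in 9am; Triage in 9am; Legal in 10am; Kickoff in 9am; Roadmap in 9am.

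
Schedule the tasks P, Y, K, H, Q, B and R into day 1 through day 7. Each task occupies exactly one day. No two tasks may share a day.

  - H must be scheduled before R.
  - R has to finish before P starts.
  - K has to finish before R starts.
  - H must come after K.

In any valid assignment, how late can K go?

Downstream work caps K at day 4.
K at day 4 is achievable: P -> day 7; Y -> day 1; K -> day 4; B -> day 3; R -> day 6; H -> day 5; Q -> day 2.

day 4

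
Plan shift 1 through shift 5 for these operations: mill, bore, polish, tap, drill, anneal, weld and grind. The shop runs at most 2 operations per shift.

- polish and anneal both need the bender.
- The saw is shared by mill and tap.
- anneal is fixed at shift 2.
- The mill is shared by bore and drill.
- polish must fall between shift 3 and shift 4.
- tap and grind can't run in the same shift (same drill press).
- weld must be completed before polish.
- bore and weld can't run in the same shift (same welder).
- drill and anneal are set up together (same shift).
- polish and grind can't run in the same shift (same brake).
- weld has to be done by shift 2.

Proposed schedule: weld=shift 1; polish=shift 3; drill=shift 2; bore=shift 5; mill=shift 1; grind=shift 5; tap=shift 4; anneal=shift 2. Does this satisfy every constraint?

Yes

The shop runs at most 2 operations per shift — holds.
bore and weld can't run in the same shift (same welder) — holds.
The mill is shared by bore and drill — holds.
polish and grind can't run in the same shift (same brake) — holds.
tap and grind can't run in the same shift (same drill press) — holds.
polish and anneal both need the bender — holds.
weld has to be done by shift 2 — holds.
weld must be completed before polish — holds.
anneal is fixed at shift 2 — holds.
The saw is shared by mill and tap — holds.
polish must fall between shift 3 and shift 4 — holds.
drill and anneal are set up together (same shift) — holds.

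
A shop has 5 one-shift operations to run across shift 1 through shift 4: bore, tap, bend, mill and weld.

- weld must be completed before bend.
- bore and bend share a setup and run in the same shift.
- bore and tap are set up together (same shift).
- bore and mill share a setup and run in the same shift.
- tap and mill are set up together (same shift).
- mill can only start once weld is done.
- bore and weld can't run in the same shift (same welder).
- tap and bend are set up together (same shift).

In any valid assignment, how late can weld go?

shift 3

Downstream work caps weld at shift 3.
weld at shift 3 is achievable: tap -> shift 4, bend -> shift 4, bore -> shift 4, mill -> shift 4, weld -> shift 3.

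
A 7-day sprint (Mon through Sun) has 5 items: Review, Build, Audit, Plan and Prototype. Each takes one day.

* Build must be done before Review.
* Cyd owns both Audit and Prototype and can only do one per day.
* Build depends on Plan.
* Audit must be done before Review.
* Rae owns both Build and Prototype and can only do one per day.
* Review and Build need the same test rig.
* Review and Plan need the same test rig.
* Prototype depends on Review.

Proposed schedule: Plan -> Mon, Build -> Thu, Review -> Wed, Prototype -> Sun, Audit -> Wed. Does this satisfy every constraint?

Audit must be done before Review — violated.
Build must be done before Review — violated.
Cyd owns both Audit and Prototype and can only do one per day — holds.
Review and Build need the same test rig — holds.
Prototype depends on Review — holds.
Rae owns both Build and Prototype and can only do one per day — holds.
Build depends on Plan — holds.
Review and Plan need the same test rig — holds.

No. Build must be done before Review is not satisfied.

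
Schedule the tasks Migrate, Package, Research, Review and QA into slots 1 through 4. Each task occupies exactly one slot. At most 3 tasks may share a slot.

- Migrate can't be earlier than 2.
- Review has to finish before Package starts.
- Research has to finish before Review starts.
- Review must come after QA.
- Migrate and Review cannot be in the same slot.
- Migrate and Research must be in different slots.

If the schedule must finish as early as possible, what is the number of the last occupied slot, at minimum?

3

The precedence chain requires at least 3 distinct slots.
With at most 3 per slot and 5 tasks, at least 2 slots are needed.
3 works (last occupied slot: 3): for example Review -> 2, Package -> 3, QA -> 1, Research -> 1, Migrate -> 3.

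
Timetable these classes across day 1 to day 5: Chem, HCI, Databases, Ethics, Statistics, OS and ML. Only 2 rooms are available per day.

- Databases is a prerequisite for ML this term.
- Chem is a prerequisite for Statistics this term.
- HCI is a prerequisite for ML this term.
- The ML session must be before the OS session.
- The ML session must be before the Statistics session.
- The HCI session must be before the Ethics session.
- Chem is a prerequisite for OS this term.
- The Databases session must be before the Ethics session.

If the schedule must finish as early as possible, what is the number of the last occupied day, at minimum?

The precedence chain requires at least 3 distinct days.
With at most 2 per day and 7 classes, at least 4 days are needed.
4 works (last occupied day: day 4): for example HCI in day 1; ML in day 2; OS in day 4; Ethics in day 3; Statistics in day 3; Chem in day 2; Databases in day 1.

day 4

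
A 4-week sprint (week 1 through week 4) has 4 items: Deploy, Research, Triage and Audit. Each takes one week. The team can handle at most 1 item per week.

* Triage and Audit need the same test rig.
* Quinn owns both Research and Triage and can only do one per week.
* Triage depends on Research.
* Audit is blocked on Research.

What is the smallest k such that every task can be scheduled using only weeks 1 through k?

The precedence chain requires at least 2 distinct weeks.
With at most 1 per week and 4 tasks, at least 4 weeks are needed.
4 works (last occupied week: week 4): for example Audit in week 3; Triage in week 2; Deploy in week 4; Research in week 1.

4 weeks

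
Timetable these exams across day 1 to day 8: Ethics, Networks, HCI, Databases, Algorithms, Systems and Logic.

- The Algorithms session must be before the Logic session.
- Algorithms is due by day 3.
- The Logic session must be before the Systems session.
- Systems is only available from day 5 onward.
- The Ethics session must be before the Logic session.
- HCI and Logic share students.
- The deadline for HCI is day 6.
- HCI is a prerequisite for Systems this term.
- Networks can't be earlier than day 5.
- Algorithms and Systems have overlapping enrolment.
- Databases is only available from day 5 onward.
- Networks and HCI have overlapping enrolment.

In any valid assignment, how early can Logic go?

Precedence pushes Logic to at least day 2; downstream work caps Logic at day 7.
Logic at day 2 is achievable: Algorithms in day 1; Networks in day 5; Databases in day 5; Logic in day 2; Ethics in day 1; Systems in day 5; HCI in day 1.

day 2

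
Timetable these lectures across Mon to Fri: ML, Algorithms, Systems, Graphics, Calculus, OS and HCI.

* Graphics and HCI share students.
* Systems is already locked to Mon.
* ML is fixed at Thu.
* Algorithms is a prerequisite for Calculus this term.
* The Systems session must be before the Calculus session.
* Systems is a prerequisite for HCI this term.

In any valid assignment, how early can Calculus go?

Precedence pushes Calculus to at least Tue.
Calculus at Tue is achievable: HCI=Tue; Calculus=Tue; Systems=Mon; OS=Mon; Algorithms=Mon; Graphics=Mon; ML=Thu.

Tue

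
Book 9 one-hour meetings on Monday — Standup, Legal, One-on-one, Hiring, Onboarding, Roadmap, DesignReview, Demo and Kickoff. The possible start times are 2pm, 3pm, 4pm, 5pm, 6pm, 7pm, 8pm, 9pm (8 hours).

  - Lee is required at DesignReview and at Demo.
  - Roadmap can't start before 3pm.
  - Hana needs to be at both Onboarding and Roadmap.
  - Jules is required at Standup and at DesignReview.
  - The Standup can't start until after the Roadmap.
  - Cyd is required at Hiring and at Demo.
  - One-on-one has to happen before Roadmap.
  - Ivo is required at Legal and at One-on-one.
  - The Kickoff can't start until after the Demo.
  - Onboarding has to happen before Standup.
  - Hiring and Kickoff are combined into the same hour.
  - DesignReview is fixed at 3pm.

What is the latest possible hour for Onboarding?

8pm

Downstream work caps Onboarding at 8pm.
Onboarding at 8pm is achievable: Legal -> 3pm; One-on-one -> 2pm; Onboarding -> 8pm; Kickoff -> 3pm; Hiring -> 3pm; Demo -> 2pm; Roadmap -> 3pm; DesignReview -> 3pm; Standup -> 9pm.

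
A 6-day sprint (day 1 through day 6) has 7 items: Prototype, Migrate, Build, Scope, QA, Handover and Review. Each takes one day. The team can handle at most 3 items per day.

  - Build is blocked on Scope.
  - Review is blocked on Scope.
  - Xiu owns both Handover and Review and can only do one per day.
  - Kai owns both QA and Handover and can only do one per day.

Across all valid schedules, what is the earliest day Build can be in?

Precedence pushes Build to at least day 2.
Build at day 2 is achievable: Review -> day 2, Migrate -> day 1, Handover -> day 3, Scope -> day 1, QA -> day 2, Build -> day 2, Prototype -> day 1.

day 2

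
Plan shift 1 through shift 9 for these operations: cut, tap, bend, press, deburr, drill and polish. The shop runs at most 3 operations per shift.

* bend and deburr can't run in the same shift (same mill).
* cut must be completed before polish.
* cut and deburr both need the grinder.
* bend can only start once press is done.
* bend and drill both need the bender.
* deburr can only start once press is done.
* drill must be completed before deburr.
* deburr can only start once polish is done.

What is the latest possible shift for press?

shift 7

Downstream work caps press at shift 8.
press at shift 7 is achievable: bend -> shift 9, press -> shift 7, cut -> shift 1, deburr -> shift 8, polish -> shift 2, drill -> shift 1, tap -> shift 1.
Nothing later works — the conflict and capacity constraints rule out every shift after shift 7.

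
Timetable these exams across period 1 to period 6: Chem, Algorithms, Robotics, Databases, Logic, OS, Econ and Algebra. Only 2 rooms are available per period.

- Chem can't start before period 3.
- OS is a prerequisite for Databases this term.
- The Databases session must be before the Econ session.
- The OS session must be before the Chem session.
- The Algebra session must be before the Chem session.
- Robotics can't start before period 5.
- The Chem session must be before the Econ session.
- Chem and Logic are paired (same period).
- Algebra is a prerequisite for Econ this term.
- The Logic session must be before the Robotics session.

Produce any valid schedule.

Chem in period 3; Databases in period 2; Robotics in period 5; Econ in period 4; Logic in period 3; Algebra in period 1; OS in period 1; Algorithms in period 2

Checking: Algebra(period 1) before Chem(period 3); OS(period 1) before Databases(period 2); Logic(period 3) before Robotics(period 5); OS(period 1) before Chem(period 3); Algebra(period 1) before Econ(period 4); Chem(period 3) before Econ(period 4); Databases(period 2) before Econ(period 4); Chem = Logic = period 3; Robotics=period 5 in [period 5,period 6]; Chem=period 3 in [period 3,period 6]; max 2 per period (cap 2).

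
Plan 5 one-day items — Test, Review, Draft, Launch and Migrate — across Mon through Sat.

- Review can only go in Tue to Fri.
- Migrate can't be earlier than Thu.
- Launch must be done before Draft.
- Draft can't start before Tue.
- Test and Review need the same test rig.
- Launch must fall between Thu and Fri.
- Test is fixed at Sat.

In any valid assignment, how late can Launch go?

Fri

Launch is available from Thu; Launch's own window allows nothing later than Fri.
Launch at Fri is achievable: Test -> Sat, Draft -> Sat, Migrate -> Thu, Launch -> Fri, Review -> Tue.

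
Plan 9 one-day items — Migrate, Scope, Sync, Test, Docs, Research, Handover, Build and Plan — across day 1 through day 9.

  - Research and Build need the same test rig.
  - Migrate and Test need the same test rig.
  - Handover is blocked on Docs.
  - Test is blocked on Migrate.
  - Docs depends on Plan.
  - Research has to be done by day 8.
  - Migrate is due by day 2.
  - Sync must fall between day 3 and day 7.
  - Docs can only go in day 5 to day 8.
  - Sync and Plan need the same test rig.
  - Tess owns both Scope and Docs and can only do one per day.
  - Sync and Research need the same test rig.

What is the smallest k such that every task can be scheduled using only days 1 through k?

The precedence chain requires at least 3 distinct days.
Propagating the time windows through the other constraints, Handover can't land before day 6, so the schedule must run through at least day 6.
6 works (last occupied day: day 6): for example Sync in day 3; Plan in day 1; Docs in day 5; Build in day 2; Scope in day 1; Research in day 1; Migrate in day 1; Handover in day 6; Test in day 2.

6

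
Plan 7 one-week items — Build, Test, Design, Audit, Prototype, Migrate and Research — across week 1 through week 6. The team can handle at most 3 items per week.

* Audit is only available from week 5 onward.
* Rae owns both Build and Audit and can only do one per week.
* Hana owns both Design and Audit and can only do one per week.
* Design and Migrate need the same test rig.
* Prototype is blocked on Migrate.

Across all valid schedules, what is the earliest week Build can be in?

Build at week 1 is achievable: Research -> week 2; Prototype -> week 2; Migrate -> week 1; Design -> week 2; Build -> week 1; Audit -> week 5; Test -> week 1.

week 1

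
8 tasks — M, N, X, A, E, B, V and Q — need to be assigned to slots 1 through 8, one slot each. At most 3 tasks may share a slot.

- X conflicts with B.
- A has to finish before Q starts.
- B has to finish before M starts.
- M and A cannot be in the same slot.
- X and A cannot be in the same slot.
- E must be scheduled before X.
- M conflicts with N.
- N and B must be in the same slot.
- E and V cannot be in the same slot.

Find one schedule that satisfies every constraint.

B=1, V=2, M=2, N=1, X=2, Q=4, E=1, A=3

Checking: A(3) before Q(4); B(1) before M(2); E(1) before X(2); E(1) != V(2); X(2) != A(3); X(2) != B(1); M(2) != A(3); M(2) != N(1); N = B = 1; max 3 per slot (cap 3).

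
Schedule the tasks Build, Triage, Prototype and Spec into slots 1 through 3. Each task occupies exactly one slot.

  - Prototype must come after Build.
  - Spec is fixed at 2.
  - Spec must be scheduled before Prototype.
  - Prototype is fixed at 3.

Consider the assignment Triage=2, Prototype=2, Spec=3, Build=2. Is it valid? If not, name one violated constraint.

No. Spec must be scheduled before Prototype is not satisfied.

Spec must be scheduled before Prototype — violated.
Prototype is fixed at 3 — violated.
Spec is fixed at 2 — violated.
Prototype must come after Build — violated.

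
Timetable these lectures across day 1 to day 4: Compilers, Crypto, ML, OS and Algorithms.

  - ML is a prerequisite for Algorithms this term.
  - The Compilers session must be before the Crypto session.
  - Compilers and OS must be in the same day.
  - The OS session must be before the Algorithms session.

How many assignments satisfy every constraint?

Splitting on Compilers: it can be day 1 (18), day 2 (10), day 3 (3). Listing each branch's schedules as (Crypto, ML, OS, Algorithms) by day number:
Compilers=day 1: (2,1,1,2) (2,1,1,3) (2,1,1,4) (2,2,1,3) (2,2,1,4) (2,3,1,4) (3,1,1,2) (3,1,1,3) (3,1,1,4) (3,2,1,3) (3,2,1,4) (3,3,1,4) (4,1,1,2) (4,1,1,3) (4,1,1,4) (4,2,1,3) (4,2,1,4) (4,3,1,4) — 18.
Compilers=day 2: (3,1,2,3) (3,1,2,4) (3,2,2,3) (3,2,2,4) (3,3,2,4) (4,1,2,3) (4,1,2,4) (4,2,2,3) (4,2,2,4) (4,3,2,4) — 10.
Compilers=day 3: (4,1,3,4) (4,2,3,4) (4,3,3,4) — 3.
Summing: 18 + 10 + 3 = 31.

31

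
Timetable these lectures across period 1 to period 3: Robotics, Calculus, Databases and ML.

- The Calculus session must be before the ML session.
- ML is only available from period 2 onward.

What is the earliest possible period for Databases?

Databases at period 1 is achievable: ML in period 2; Robotics in period 1; Calculus in period 1; Databases in period 1.

period 1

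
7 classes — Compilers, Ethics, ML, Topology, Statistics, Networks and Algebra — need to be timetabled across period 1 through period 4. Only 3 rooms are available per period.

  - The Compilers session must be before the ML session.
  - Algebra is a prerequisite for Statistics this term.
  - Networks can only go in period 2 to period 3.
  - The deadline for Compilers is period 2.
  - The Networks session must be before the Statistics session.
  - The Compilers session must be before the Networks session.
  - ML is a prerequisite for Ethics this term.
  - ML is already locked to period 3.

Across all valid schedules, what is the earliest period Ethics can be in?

Precedence pushes Ethics to at least period 4.
Ethics at period 4 is achievable: Algebra=period 1; Topology=period 1; Compilers=period 1; Statistics=period 3; Networks=period 2; Ethics=period 4; ML=period 3.

period 4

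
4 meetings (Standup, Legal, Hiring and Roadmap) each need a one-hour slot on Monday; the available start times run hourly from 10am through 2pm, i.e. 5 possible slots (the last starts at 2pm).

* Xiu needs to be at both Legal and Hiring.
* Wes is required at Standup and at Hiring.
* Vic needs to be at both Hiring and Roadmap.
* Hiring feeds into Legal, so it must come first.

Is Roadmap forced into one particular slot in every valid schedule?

Roadmap can be 10am (e.g. Hiring in 11am, Roadmap in 10am, Standup in 10am, Legal in 12pm) or 11am (e.g. Roadmap -> 11am; Hiring -> 10am; Legal -> 11am; Standup -> 11am).

No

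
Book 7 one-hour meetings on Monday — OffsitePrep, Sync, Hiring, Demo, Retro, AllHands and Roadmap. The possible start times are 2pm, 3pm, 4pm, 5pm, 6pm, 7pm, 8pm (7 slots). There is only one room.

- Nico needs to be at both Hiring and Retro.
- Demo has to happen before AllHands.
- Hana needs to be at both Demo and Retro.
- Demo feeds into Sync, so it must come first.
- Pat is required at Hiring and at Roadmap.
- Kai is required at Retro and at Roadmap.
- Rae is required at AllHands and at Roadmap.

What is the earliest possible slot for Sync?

Precedence pushes Sync to at least 3pm.
Sync at 3pm is achievable: AllHands=4pm, Sync=3pm, Hiring=6pm, Roadmap=8pm, OffsitePrep=5pm, Demo=2pm, Retro=7pm.

3pm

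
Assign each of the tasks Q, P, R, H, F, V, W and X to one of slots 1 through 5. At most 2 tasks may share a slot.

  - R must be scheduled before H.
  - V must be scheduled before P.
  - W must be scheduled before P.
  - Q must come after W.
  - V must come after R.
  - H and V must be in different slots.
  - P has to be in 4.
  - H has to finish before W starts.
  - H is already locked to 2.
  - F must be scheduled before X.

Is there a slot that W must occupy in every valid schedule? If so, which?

H is fixed at 2 and must come before W, so W is at least 3.
P is fixed at 4 and must come after W, so W is at most 3.
So W must be 3.

3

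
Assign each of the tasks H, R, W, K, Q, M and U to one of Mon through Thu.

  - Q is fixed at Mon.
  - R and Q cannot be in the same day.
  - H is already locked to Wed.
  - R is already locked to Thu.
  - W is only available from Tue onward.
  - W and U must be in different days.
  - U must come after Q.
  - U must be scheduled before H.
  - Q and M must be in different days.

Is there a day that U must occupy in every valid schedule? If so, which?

Tue

Q is fixed at Mon and must come before U, so U is at least Tue.
H is fixed at Wed and must come after U, so U is at most Tue.
So U must be Tue.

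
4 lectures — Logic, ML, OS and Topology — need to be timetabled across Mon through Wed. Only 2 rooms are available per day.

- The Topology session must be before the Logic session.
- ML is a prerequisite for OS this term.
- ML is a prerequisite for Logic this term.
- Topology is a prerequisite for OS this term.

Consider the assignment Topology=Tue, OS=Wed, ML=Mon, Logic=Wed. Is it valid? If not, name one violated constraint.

The Topology session must be before the Logic session — holds.
Topology is a prerequisite for OS this term — holds.
Only 2 rooms are available per day — holds.
ML is a prerequisite for Logic this term — holds.
ML is a prerequisite for OS this term — holds.

Yes, all constraints hold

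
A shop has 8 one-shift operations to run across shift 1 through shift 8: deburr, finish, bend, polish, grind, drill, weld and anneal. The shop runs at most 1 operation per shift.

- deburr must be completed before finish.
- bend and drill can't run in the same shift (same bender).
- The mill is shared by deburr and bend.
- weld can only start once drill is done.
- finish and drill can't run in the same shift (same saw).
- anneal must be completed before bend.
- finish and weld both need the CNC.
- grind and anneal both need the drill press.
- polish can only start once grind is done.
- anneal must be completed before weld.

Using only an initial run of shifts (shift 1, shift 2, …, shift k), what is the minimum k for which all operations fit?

8

The precedence chain requires at least 2 distinct shifts.
With at most 1 per shift and 8 operations, at least 8 shifts are needed.
8 works (last occupied shift: shift 8): for example weld=shift 3, finish=shift 5, drill=shift 2, anneal=shift 1, polish=shift 8, bend=shift 6, grind=shift 7, deburr=shift 4.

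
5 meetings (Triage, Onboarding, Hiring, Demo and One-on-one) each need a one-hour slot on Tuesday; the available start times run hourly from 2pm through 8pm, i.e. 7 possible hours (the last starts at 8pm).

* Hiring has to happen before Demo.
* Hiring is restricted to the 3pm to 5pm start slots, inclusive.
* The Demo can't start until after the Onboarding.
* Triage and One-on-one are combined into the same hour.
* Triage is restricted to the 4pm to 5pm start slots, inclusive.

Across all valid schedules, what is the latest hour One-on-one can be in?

5pm

One-on-one must be in the same hour as Triage, which can't be before 4pm, so One-on-one is at least 4pm; One-on-one must be in the same hour as Triage, which can't be after 5pm, so One-on-one is at most 5pm.
One-on-one at 5pm is achievable: Onboarding -> 2pm; One-on-one -> 5pm; Triage -> 5pm; Demo -> 4pm; Hiring -> 3pm.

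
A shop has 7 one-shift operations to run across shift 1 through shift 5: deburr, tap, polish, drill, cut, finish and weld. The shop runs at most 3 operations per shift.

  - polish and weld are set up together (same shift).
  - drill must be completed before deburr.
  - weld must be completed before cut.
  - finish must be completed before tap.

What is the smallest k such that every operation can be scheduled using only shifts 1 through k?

The precedence chain requires at least 2 distinct shifts.
With at most 3 per shift and 7 operations, at least 3 shifts are needed.
3 works (last occupied shift: shift 3): for example deburr=shift 2, drill=shift 1, tap=shift 3, cut=shift 2, weld=shift 1, finish=shift 2, polish=shift 1.

3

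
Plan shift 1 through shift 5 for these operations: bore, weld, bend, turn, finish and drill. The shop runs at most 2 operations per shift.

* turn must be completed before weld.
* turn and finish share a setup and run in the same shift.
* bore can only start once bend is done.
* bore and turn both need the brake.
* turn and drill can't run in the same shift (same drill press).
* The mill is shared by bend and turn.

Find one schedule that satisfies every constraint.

bore in shift 2; weld in shift 4; turn in shift 3; finish in shift 3; bend in shift 1; drill in shift 1

Checking: bend(shift 1) before bore(shift 2); turn(shift 3) before weld(shift 4); bore(shift 2) != turn(shift 3); bend(shift 1) != turn(shift 3); turn(shift 3) != drill(shift 1); turn = finish = shift 3; max 2 per shift (cap 2).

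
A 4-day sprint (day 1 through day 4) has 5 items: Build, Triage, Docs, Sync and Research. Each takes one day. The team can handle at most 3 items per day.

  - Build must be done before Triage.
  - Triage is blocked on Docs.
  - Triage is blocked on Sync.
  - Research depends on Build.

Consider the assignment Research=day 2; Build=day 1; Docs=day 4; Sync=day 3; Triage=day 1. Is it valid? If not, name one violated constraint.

Invalid. Triage is blocked on Docs.

The team can handle at most 3 items per day — holds.
Triage is blocked on Sync — violated.
Research depends on Build — holds.
Build must be done before Triage — violated.
Triage is blocked on Docs — violated.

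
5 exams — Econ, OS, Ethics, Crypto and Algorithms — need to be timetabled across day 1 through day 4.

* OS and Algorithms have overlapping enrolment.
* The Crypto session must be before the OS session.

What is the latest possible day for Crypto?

day 3

Downstream work caps Crypto at day 3.
Crypto at day 3 is achievable: Econ -> day 1; Crypto -> day 3; Ethics -> day 1; Algorithms -> day 1; OS -> day 4.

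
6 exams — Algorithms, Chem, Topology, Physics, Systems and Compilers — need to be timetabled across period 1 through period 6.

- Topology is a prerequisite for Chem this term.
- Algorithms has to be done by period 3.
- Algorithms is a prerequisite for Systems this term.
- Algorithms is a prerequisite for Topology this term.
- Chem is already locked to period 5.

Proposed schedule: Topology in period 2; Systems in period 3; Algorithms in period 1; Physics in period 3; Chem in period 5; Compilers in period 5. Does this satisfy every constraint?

Yes, all constraints hold

Algorithms is a prerequisite for Topology this term — holds.
Topology is a prerequisite for Chem this term — holds.
Algorithms is a prerequisite for Systems this term — holds.
Chem is already locked to period 5 — holds.
Algorithms has to be done by period 3 — holds.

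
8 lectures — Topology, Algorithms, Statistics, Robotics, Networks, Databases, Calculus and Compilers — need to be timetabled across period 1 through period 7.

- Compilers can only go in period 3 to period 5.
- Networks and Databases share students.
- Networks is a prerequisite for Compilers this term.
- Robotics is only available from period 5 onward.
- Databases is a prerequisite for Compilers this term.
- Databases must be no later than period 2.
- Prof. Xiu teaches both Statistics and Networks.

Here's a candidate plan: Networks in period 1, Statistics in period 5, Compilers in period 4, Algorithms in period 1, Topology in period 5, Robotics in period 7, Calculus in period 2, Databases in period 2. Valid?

Databases is a prerequisite for Compilers this term — holds.
Networks is a prerequisite for Compilers this term — holds.
Prof. Xiu teaches both Statistics and Networks — holds.
Compilers can only go in period 3 to period 5 — holds.
Networks and Databases share students — holds.
Databases must be no later than period 2 — holds.
Robotics is only available from period 5 onward — holds.

Valid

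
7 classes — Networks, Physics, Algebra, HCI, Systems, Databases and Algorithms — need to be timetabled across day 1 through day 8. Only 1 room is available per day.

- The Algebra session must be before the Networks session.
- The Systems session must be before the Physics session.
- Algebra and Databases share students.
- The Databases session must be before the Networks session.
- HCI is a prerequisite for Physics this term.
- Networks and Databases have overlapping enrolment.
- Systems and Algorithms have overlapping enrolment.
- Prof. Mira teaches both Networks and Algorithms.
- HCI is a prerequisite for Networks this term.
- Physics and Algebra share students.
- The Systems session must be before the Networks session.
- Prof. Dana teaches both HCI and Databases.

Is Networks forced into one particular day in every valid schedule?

Networks can be day 5 (e.g. Physics=day 6, Algorithms=day 7, Databases=day 4, Networks=day 5, Algebra=day 3, HCI=day 1, Systems=day 2) or day 6 (e.g. Systems=day 2, Algebra=day 4, HCI=day 1, Networks=day 6, Physics=day 3, Algorithms=day 7, Databases=day 5).

No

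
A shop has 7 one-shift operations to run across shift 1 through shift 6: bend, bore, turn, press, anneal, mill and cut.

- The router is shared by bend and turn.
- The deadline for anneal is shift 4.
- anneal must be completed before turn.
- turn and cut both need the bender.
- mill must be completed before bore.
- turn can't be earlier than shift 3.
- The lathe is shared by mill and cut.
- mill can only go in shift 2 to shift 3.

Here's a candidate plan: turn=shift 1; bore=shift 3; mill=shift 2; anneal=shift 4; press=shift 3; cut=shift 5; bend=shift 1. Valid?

No — it violates: anneal must be completed before turn

anneal must be completed before turn — violated.
The lathe is shared by mill and cut — holds.
turn can't be earlier than shift 3 — violated.
mill can only go in shift 2 to shift 3 — holds.
mill must be completed before bore — holds.
turn and cut both need the bender — holds.
The router is shared by bend and turn — violated.
The deadline for anneal is shift 4 — holds.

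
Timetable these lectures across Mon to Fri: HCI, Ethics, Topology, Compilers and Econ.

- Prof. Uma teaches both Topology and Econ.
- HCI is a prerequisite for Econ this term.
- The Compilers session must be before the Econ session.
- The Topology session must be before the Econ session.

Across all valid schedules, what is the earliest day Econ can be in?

Precedence pushes Econ to at least Tue.
Econ at Tue is achievable: HCI -> Mon; Econ -> Tue; Compilers -> Mon; Topology -> Mon; Ethics -> Mon.

Tue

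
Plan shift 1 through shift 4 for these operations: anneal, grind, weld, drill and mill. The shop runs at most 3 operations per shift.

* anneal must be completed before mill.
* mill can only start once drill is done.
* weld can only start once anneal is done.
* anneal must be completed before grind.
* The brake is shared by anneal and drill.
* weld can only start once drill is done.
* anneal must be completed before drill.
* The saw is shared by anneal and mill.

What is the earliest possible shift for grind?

shift 2

Precedence pushes grind to at least shift 2.
grind at shift 2 is achievable: anneal in shift 1, mill in shift 3, weld in shift 3, drill in shift 2, grind in shift 2.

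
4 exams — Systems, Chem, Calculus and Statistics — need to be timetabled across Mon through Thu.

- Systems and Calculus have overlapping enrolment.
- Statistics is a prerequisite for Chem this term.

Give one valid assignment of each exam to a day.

Statistics -> Mon, Systems -> Mon, Calculus -> Tue, Chem -> Tue

Checking: Statistics(Mon) before Chem(Tue); Systems(Mon) != Calculus(Tue).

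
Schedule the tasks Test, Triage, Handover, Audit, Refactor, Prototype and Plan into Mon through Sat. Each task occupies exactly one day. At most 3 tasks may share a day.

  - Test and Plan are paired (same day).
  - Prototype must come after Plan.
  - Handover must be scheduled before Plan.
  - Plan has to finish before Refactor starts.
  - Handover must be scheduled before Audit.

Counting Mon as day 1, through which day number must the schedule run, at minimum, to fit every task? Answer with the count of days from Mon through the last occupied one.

3

The precedence chain requires at least 3 distinct days.
With at most 3 per day and 7 tasks, at least 3 days are needed.
3 works (last occupied day: Wed): for example Triage in Mon, Audit in Tue, Plan in Tue, Handover in Mon, Refactor in Wed, Test in Tue, Prototype in Wed.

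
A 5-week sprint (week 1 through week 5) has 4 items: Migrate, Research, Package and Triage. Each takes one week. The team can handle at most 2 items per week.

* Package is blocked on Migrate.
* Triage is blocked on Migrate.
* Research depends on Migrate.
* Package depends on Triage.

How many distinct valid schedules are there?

Splitting on Migrate: it can be week 1 (24), week 2 (9), week 3 (2). Listing each branch's schedules as (Research, Package, Triage) by week number:
Migrate=week 1: (2,3,2) (2,4,2) (2,4,3) (2,5,2) (2,5,3) (2,5,4) (3,3,2) (3,4,2) (3,4,3) (3,5,2) (3,5,3) (3,5,4) (4,3,2) (4,4,2) (4,4,3) (4,5,2) (4,5,3) (4,5,4) (5,3,2) (5,4,2) (5,4,3) (5,5,2) (5,5,3) (5,5,4) — 24.
Migrate=week 2: (3,4,3) (3,5,3) (3,5,4) (4,4,3) (4,5,3) (4,5,4) (5,4,3) (5,5,3) (5,5,4) — 9.
Migrate=week 3: (4,5,4) (5,5,4) — 2.
Summing: 24 + 9 + 2 = 35.

35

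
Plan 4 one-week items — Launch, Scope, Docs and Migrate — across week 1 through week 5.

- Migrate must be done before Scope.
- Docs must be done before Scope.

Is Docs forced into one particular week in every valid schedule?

Docs can be week 1 (e.g. Docs -> week 1, Launch -> week 1, Migrate -> week 1, Scope -> week 2) or week 2 (e.g. Migrate -> week 1, Docs -> week 2, Scope -> week 3, Launch -> week 1).

No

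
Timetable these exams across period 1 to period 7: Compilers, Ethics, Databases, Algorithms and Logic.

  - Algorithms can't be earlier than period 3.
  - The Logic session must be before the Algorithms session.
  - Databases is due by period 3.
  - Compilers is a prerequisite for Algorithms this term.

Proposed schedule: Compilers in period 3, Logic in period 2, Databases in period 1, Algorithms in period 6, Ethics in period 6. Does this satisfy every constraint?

Databases is due by period 3 — holds.
The Logic session must be before the Algorithms session — holds.
Compilers is a prerequisite for Algorithms this term — holds.
Algorithms can't be earlier than period 3 — holds.

Yes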